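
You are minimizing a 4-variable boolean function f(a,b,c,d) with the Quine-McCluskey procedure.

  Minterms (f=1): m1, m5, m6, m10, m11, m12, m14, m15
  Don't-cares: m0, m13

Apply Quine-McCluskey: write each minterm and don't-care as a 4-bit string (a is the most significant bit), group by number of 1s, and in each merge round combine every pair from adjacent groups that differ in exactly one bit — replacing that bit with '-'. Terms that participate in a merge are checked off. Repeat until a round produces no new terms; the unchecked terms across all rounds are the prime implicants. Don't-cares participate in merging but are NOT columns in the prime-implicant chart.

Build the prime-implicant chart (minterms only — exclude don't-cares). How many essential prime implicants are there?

Round 0: 0000✓ 0001✓ 0101✓ 0110✓ 1010✓ 1011✓ 1100✓ 1101✓ 1110✓ 1111✓
Round 1: -101 -110 0-01 000- 1-10✓ 1-11✓ 101-✓ 11-0✓ 11-1✓ 110-✓ 111-✓
Round 2: 1-1- 11--
PIs = {-101, -110, 0-01, 000-, 1-1-, 11--}
Coverage chart:
  m1: 0-01,000-
  m5: -101,0-01
  m6: -110 ←essential
  m10: 1-1- ←essential
  m11: 1-1- ←essential
  m12: 11-- ←essential
  m14: -110,1-1-,11--
  m15: 1-1-,11--
Essential: -110, 1-1-, 11--

3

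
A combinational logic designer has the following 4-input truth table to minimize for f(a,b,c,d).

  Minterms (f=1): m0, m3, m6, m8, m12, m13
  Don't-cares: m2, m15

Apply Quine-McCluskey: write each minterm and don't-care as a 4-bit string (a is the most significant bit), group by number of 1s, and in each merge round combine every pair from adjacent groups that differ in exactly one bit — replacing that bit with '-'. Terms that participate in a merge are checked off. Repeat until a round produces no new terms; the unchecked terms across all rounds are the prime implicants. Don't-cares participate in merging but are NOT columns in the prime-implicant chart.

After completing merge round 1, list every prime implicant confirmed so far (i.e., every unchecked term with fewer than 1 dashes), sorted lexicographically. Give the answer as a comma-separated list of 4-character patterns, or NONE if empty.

NONE

Round 0: 0000✓ 0010✓ 0011✓ 0110✓ 1000✓ 1100✓ 1101✓ 1111✓
Round 1: -000 0-10 00-0 001- 1-00 11-1 110-
PIs = {-000, 0-10, 00-0, 001-, 1-00, 11-1, 110-}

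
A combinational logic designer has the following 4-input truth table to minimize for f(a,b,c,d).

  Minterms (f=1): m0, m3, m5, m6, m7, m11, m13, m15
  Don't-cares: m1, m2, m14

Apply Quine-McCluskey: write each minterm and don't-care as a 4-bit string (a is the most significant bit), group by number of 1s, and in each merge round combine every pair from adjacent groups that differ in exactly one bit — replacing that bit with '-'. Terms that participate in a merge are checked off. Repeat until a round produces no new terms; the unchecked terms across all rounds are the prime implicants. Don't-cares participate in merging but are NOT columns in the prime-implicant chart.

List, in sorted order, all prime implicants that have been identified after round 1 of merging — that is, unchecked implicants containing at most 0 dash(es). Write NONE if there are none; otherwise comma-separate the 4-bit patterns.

size-2^0 implicants → 0000(✓)  0001(✓)  0010(✓)  0011(✓)  0101(✓)  0110(✓)  0111(✓)  1011(✓)  1101(✓)  1110(✓)  1111(✓)
size-2^1 implicants → -011(✓)  -101(✓)  -110(✓)  -111(✓)  0-01(✓)  0-10(✓)  0-11(✓)  00-0(✓)  00-1(✓)  000-(✓)  001-(✓)  01-1(✓)  011-(✓)  1-11(✓)  11-1(✓)  111-(✓)
size-2^2 implicants → --11  -1-1  -11-  0--1  0-1-  00--
Unchecked terms (primes): --11, -1-1, -11-, 0--1, 0-1-, 00--

NONE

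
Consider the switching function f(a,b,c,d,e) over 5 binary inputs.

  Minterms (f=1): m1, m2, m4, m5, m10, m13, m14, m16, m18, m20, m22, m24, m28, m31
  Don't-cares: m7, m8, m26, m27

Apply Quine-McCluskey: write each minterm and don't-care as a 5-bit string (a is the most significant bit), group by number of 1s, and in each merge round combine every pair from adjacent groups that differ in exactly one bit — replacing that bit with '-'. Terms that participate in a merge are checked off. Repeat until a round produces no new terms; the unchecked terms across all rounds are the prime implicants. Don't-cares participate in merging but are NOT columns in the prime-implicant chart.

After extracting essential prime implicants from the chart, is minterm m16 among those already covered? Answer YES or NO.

size-2^0 implicants → 00001(✓)  00010(✓)  00100(✓)  00101(✓)  00111(✓)  01000(✓)  01010(✓)  01101(✓)  01110(✓)  10000(✓)  10010(✓)  10100(✓)  10110(✓)  11000(✓)  11010(✓)  11011(✓)  11100(✓)  11111(✓)
size-2^1 implicants → -0010(✓)  -0100  -1000(✓)  -1010(✓)  0-010(✓)  0-101  00-01  001-1  0010-  01-10  010-0(✓)  1-000(✓)  1-010(✓)  1-100(✓)  10-00(✓)  10-10(✓)  100-0(✓)  101-0(✓)  11-00(✓)  11-11  110-0(✓)  1101-
size-2^2 implicants → --010  -10-0  1--00  1-0-0  10--0
Unchecked terms (primes): --010, -0100, -10-0, 0-101, 00-01, 001-1, 0010-, 01-10, 1--00, 1-0-0, 10--0, 11-11, 1101-
Minterm coverage:
  m1 ⊆ 00-01 [E]
  m2 ⊆ --010 [E]
  m4 ⊆ -0100,0010-
  m5 ⊆ 0-101,00-01,001-1,0010-
  m10 ⊆ --010,-10-0,01-10
  m13 ⊆ 0-101 [E]
  m14 ⊆ 01-10 [E]
  m16 ⊆ 1--00,1-0-0,10--0
  m18 ⊆ --010,1-0-0,10--0
  m20 ⊆ -0100,1--00,10--0
  m22 ⊆ 10--0 [E]
  m24 ⊆ -10-0,1--00,1-0-0
  m28 ⊆ 1--00 [E]
  m31 ⊆ 11-11 [E]
E = {--010, 0-101, 00-01, 01-10, 1--00, 10--0, 11-11}

YES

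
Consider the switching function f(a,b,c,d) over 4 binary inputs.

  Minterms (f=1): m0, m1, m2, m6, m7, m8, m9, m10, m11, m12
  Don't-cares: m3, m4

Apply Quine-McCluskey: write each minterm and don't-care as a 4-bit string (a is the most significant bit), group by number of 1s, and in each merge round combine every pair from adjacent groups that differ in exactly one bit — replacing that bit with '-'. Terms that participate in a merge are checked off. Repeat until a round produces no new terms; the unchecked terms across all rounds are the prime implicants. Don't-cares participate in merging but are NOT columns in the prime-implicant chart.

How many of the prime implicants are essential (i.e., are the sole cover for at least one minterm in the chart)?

3

[col 0] 0000*, 0001*, 0010*, 0011*, 0100*, 0110*, 0111*, 1000*, 1001*, 1010*, 1011*, 1100*
[col 1] -000*, -001*, -010*, -011*, -100*, 0-00*, 0-10*, 0-11*, 00-0*, 00-1*, 000-*, 001-*, 01-0*, 011-*, 1-00*, 10-0*, 10-1*, 100-*, 101-*
[col 2] --00, -0-0*, -0-1*, -00-*, -01-*, 0--0, 0-1-, 00--*, 10--*
[col 3] -0--
Prime implicants: --00, -0--, 0--0, 0-1-
PI chart (minterm → PIs covering it):
  0 | --00,-0--,0--0
  1 | -0--  (sole → essential)
  2 | -0--,0--0,0-1-
  6 | 0--0,0-1-
  7 | 0-1-  (sole → essential)
  8 | --00,-0--
  9 | -0--  (sole → essential)
  10 | -0--  (sole → essential)
  11 | -0--  (sole → essential)
  12 | --00  (sole → essential)
Essential prime implicants: --00, -0--, 0-1-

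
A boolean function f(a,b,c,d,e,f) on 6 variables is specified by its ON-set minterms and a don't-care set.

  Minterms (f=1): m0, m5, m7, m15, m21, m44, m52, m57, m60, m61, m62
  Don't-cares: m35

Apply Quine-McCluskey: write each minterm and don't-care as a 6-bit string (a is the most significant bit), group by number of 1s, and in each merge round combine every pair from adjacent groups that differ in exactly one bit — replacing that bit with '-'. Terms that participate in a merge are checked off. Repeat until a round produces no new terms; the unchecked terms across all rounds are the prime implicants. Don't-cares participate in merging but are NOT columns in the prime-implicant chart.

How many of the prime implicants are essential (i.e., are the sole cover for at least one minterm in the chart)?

7

[col 0] 000000, 000101*, 000111*, 001111*, 010101*, 100011, 101100*, 110100*, 111001*, 111100*, 111101*, 111110*
[col 1] 0-0101, 00-111, 0001-1, 1-1100, 11-100, 111-01, 1111-0, 11110-
Prime implicants: 0-0101, 00-111, 000000, 0001-1, 1-1100, 100011, 11-100, 111-01, 1111-0, 11110-
PI chart (minterm → PIs covering it):
  0 | 000000  (sole → essential)
  5 | 0-0101,0001-1
  7 | 00-111,0001-1
  15 | 00-111  (sole → essential)
  21 | 0-0101  (sole → essential)
  44 | 1-1100  (sole → essential)
  52 | 11-100  (sole → essential)
  57 | 111-01  (sole → essential)
  60 | 1-1100,11-100,1111-0,11110-
  61 | 111-01,11110-
  62 | 1111-0  (sole → essential)
Essential prime implicants: 0-0101, 00-111, 000000, 1-1100, 11-100, 111-01, 1111-0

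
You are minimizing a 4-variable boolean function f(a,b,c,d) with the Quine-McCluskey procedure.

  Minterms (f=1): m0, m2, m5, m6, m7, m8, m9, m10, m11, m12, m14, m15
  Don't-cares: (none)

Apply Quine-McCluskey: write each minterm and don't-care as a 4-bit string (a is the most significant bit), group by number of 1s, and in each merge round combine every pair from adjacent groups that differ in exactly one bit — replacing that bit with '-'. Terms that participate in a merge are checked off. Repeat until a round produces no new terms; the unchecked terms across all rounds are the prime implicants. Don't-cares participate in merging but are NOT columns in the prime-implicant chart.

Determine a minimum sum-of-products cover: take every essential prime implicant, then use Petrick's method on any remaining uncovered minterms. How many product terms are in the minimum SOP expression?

[col 0] 0000*, 0010*, 0101*, 0110*, 0111*, 1000*, 1001*, 1010*, 1011*, 1100*, 1110*, 1111*
[col 1] -000*, -010*, -110*, -111*, 0-10*, 00-0*, 01-1, 011-*, 1-00*, 1-10*, 1-11*, 10-0*, 10-1*, 100-*, 101-*, 11-0*, 111-*
[col 2] --10, -0-0, -11-, 1--0, 1-1-, 10--
Prime implicants: --10, -0-0, -11-, 01-1, 1--0, 1-1-, 10--
PI chart (minterm → PIs covering it):
  0 | -0-0  (sole → essential)
  2 | --10,-0-0
  5 | 01-1  (sole → essential)
  6 | --10,-11-
  7 | -11-,01-1
  8 | -0-0,1--0,10--
  9 | 10--  (sole → essential)
  10 | --10,-0-0,1--0,1-1-,10--
  11 | 1-1-,10--
  12 | 1--0  (sole → essential)
  14 | --10,-11-,1--0,1-1-
  15 | -11-,1-1-
Essential prime implicants: -0-0, 01-1, 1--0, 10--
Petrick residual → -11-
Minimum SOP uses 5 PIs: b'd' + bc + a'bd + ad' + ab'

5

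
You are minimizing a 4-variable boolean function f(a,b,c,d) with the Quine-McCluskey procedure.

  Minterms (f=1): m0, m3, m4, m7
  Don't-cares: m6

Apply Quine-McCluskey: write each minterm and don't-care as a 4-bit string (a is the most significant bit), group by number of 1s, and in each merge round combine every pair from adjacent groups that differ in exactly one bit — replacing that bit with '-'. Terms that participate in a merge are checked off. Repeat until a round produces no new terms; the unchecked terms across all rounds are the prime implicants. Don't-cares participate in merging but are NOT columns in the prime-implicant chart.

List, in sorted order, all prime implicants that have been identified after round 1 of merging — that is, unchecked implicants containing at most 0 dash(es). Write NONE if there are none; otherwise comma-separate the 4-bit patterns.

Round 0: 0000✓ 0011✓ 0100✓ 0110✓ 0111✓
Round 1: 0-00 0-11 01-0 011-
PIs = {0-00, 0-11, 01-0, 011-}

NONE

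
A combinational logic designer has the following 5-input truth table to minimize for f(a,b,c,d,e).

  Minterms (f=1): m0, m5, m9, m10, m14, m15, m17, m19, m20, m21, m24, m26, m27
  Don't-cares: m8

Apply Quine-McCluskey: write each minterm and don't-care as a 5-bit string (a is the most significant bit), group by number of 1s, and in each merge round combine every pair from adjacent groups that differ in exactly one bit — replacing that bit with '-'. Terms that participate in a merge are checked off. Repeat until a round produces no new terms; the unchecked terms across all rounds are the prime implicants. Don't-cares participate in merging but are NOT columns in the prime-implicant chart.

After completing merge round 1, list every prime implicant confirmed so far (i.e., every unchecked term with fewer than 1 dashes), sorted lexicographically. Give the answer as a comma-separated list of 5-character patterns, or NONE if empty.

size-2^0 implicants → 00000(✓)  00101(✓)  01000(✓)  01001(✓)  01010(✓)  01110(✓)  01111(✓)  10001(✓)  10011(✓)  10100(✓)  10101(✓)  11000(✓)  11010(✓)  11011(✓)
size-2^1 implicants → -0101  -1000(✓)  -1010(✓)  0-000  01-10  010-0(✓)  0100-  0111-  1-011  10-01  100-1  1010-  110-0(✓)  1101-
size-2^2 implicants → -10-0
Unchecked terms (primes): -0101, -10-0, 0-000, 01-10, 0100-, 0111-, 1-011, 10-01, 100-1, 1010-, 1101-

NONE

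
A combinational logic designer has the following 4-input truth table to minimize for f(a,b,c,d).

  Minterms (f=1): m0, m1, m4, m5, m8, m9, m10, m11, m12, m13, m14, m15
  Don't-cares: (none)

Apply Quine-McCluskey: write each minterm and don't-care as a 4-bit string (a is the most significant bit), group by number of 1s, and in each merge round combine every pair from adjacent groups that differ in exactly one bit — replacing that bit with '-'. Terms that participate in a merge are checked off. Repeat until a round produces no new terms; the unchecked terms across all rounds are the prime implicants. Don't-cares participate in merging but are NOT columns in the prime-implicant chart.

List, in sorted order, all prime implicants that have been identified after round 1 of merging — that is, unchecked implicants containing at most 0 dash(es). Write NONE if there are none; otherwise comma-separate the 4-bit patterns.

NONE

Round 0: 0000✓ 0001✓ 0100✓ 0101✓ 1000✓ 1001✓ 1010✓ 1011✓ 1100✓ 1101✓ 1110✓ 1111✓
Round 1: -000✓ -001✓ -100✓ -101✓ 0-00✓ 0-01✓ 000-✓ 010-✓ 1-00✓ 1-01✓ 1-10✓ 1-11✓ 10-0✓ 10-1✓ 100-✓ 101-✓ 11-0✓ 11-1✓ 110-✓ 111-✓
Round 2: --00✓ --01✓ -00-✓ -10-✓ 0-0-✓ 1--0✓ 1--1✓ 1-0-✓ 1-1-✓ 10--✓ 11--✓
Round 3: --0- 1---
PIs = {--0-, 1---}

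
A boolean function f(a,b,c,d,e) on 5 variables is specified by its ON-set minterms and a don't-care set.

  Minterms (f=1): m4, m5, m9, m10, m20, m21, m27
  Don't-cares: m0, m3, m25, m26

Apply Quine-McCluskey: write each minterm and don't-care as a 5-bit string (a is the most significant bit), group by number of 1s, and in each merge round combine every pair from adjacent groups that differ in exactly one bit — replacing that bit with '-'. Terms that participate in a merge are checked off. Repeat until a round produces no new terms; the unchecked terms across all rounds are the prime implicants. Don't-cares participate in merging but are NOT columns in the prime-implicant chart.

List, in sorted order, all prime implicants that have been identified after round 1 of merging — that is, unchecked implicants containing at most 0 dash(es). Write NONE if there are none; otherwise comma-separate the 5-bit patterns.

00011

Round 0: 00000✓ 00011 00100✓ 00101✓ 01001✓ 01010✓ 10100✓ 10101✓ 11001✓ 11010✓ 11011✓
Round 1: -0100✓ -0101✓ -1001 -1010 00-00 0010-✓ 1010-✓ 110-1 1101-
Round 2: -010-
PIs = {-010-, -1001, -1010, 00-00, 00011, 110-1, 1101-}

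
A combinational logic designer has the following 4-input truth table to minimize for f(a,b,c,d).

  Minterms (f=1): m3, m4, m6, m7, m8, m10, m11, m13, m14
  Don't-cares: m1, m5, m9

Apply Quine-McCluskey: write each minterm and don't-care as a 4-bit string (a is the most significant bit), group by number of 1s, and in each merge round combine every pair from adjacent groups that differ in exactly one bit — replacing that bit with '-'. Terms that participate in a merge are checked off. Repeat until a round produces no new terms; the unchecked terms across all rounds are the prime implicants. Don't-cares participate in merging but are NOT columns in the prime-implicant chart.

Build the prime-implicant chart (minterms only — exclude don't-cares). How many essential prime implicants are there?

3

size-2^0 implicants → 0001(✓)  0011(✓)  0100(✓)  0101(✓)  0110(✓)  0111(✓)  1000(✓)  1001(✓)  1010(✓)  1011(✓)  1101(✓)  1110(✓)
size-2^1 implicants → -001(✓)  -011(✓)  -101(✓)  -110  0-01(✓)  0-11(✓)  00-1(✓)  01-0(✓)  01-1(✓)  010-(✓)  011-(✓)  1-01(✓)  1-10  10-0(✓)  10-1(✓)  100-(✓)  101-(✓)
size-2^2 implicants → --01  -0-1  0--1  01--  10--
Unchecked terms (primes): --01, -0-1, -110, 0--1, 01--, 1-10, 10--
Minterm coverage:
  m3 ⊆ -0-1,0--1
  m4 ⊆ 01-- [E]
  m6 ⊆ -110,01--
  m7 ⊆ 0--1,01--
  m8 ⊆ 10-- [E]
  m10 ⊆ 1-10,10--
  m11 ⊆ -0-1,10--
  m13 ⊆ --01 [E]
  m14 ⊆ -110,1-10
E = {--01, 01--, 10--}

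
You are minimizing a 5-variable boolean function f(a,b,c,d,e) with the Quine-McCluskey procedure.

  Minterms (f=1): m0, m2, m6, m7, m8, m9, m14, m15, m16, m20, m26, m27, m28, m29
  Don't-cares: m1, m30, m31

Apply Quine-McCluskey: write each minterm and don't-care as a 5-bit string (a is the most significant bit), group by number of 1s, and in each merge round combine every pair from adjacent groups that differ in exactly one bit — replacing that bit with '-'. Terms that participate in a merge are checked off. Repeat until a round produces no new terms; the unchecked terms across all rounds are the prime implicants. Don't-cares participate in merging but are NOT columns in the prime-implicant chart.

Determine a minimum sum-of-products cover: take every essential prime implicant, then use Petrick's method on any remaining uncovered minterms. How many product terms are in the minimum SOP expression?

[col 0] 00000*, 00001*, 00010*, 00110*, 00111*, 01000*, 01001*, 01110*, 01111*, 10000*, 10100*, 11010*, 11011*, 11100*, 11101*, 11110*, 11111*
[col 1] -0000, -1110*, -1111*, 0-000*, 0-001*, 0-110*, 0-111*, 00-10, 000-0, 0000-*, 0011-*, 0100-*, 0111-*, 1-100, 10-00, 11-10*, 11-11*, 1101-*, 111-0*, 111-1*, 1110-*, 1111-*
[col 2] -111-, 0-00-, 0-11-, 11-1-, 111--
Prime implicants: -0000, -111-, 0-00-, 0-11-, 00-10, 000-0, 1-100, 10-00, 11-1-, 111--
PI chart (minterm → PIs covering it):
  0 | -0000,0-00-,000-0
  2 | 00-10,000-0
  6 | 0-11-,00-10
  7 | 0-11-  (sole → essential)
  8 | 0-00-  (sole → essential)
  9 | 0-00-  (sole → essential)
  14 | -111-,0-11-
  15 | -111-,0-11-
  16 | -0000,10-00
  20 | 1-100,10-00
  26 | 11-1-  (sole → essential)
  27 | 11-1-  (sole → essential)
  28 | 1-100,111--
  29 | 111--  (sole → essential)
Essential prime implicants: 0-00-, 0-11-, 11-1-, 111--
Petrick residual → 00-10, 10-00
Minimum SOP uses 6 PIs: a'c'd' + a'cd + a'b'de' + ab'd'e' + abd + abc

6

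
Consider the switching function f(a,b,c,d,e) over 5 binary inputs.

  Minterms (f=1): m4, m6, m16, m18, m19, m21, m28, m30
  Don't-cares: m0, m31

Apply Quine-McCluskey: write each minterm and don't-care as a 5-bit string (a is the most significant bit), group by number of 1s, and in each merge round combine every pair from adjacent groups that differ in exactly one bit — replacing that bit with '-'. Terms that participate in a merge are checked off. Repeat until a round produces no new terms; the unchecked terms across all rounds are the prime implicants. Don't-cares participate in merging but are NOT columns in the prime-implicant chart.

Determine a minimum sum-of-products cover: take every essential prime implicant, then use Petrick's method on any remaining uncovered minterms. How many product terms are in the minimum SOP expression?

size-2^0 implicants → 00000(✓)  00100(✓)  00110(✓)  10000(✓)  10010(✓)  10011(✓)  10101  11100(✓)  11110(✓)  11111(✓)
size-2^1 implicants → -0000  00-00  001-0  100-0  1001-  111-0  1111-
Unchecked terms (primes): -0000, 00-00, 001-0, 100-0, 1001-, 10101, 111-0, 1111-
Minterm coverage:
  m4 ⊆ 00-00,001-0
  m6 ⊆ 001-0 [E]
  m16 ⊆ -0000,100-0
  m18 ⊆ 100-0,1001-
  m19 ⊆ 1001- [E]
  m21 ⊆ 10101 [E]
  m28 ⊆ 111-0 [E]
  m30 ⊆ 111-0,1111-
E = {001-0, 1001-, 10101, 111-0}
Petrick residual → -0000
Cover = b'c'd'e' + a'b'ce' + ab'c'd + ab'cd'e + abce'  |cover|=5

5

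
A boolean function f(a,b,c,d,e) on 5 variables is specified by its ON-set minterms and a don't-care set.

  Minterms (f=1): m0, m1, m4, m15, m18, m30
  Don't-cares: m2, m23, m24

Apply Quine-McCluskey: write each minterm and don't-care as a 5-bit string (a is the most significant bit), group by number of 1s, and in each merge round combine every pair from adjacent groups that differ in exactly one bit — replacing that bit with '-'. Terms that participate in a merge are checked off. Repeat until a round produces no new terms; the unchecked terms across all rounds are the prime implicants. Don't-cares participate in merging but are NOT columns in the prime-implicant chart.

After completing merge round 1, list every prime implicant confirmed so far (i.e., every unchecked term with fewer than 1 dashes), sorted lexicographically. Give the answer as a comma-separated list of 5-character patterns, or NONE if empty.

01111, 10111, 11000, 11110

size-2^0 implicants → 00000(✓)  00001(✓)  00010(✓)  00100(✓)  01111  10010(✓)  10111  11000  11110
size-2^1 implicants → -0010  00-00  000-0  0000-
Unchecked terms (primes): -0010, 00-00, 000-0, 0000-, 01111, 10111, 11000, 11110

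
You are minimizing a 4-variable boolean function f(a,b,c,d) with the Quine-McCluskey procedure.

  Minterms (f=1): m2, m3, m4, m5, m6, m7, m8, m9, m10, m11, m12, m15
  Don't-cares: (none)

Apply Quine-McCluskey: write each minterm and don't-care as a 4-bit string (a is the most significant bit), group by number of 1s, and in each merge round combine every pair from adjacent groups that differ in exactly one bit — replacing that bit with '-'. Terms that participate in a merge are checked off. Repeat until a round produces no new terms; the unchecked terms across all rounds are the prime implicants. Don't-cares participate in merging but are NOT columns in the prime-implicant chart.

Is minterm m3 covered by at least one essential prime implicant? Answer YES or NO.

YES

[col 0] 0010*, 0011*, 0100*, 0101*, 0110*, 0111*, 1000*, 1001*, 1010*, 1011*, 1100*, 1111*
[col 1] -010*, -011*, -100, -111*, 0-10*, 0-11*, 001-*, 01-0*, 01-1*, 010-*, 011-*, 1-00, 1-11*, 10-0*, 10-1*, 100-*, 101-*
[col 2] --11, -01-, 0-1-, 01--, 10--
Prime implicants: --11, -01-, -100, 0-1-, 01--, 1-00, 10--
PI chart (minterm → PIs covering it):
  2 | -01-,0-1-
  3 | --11,-01-,0-1-
  4 | -100,01--
  5 | 01--  (sole → essential)
  6 | 0-1-,01--
  7 | --11,0-1-,01--
  8 | 1-00,10--
  9 | 10--  (sole → essential)
  10 | -01-,10--
  11 | --11,-01-,10--
  12 | -100,1-00
  15 | --11  (sole → essential)
Essential prime implicants: --11, 01--, 10--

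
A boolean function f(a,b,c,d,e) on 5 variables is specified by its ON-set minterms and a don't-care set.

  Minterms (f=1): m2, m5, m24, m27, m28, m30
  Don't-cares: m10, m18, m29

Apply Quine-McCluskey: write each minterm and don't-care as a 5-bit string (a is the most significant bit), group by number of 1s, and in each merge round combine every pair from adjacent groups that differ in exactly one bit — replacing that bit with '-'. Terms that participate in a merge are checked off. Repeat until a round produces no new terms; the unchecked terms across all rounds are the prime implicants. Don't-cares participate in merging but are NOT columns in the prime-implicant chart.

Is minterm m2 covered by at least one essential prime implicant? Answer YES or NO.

[col 0] 00010*, 00101, 01010*, 10010*, 11000*, 11011, 11100*, 11101*, 11110*
[col 1] -0010, 0-010, 11-00, 111-0, 1110-
Prime implicants: -0010, 0-010, 00101, 11-00, 11011, 111-0, 1110-
PI chart (minterm → PIs covering it):
  2 | -0010,0-010
  5 | 00101  (sole → essential)
  24 | 11-00  (sole → essential)
  27 | 11011  (sole → essential)
  28 | 11-00,111-0,1110-
  30 | 111-0  (sole → essential)
Essential prime implicants: 00101, 11-00, 11011, 111-0

NO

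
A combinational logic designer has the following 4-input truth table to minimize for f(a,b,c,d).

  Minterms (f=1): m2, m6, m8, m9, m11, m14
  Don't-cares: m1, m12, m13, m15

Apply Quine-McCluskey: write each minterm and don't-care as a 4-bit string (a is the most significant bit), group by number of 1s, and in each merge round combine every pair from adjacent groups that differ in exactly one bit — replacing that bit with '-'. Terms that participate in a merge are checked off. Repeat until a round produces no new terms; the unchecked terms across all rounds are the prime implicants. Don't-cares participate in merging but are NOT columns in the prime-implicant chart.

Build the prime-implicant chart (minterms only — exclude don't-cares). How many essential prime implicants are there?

3

size-2^0 implicants → 0001(✓)  0010(✓)  0110(✓)  1000(✓)  1001(✓)  1011(✓)  1100(✓)  1101(✓)  1110(✓)  1111(✓)
size-2^1 implicants → -001  -110  0-10  1-00(✓)  1-01(✓)  1-11(✓)  10-1(✓)  100-(✓)  11-0(✓)  11-1(✓)  110-(✓)  111-(✓)
size-2^2 implicants → 1--1  1-0-  11--
Unchecked terms (primes): -001, -110, 0-10, 1--1, 1-0-, 11--
Minterm coverage:
  m2 ⊆ 0-10 [E]
  m6 ⊆ -110,0-10
  m8 ⊆ 1-0- [E]
  m9 ⊆ -001,1--1,1-0-
  m11 ⊆ 1--1 [E]
  m14 ⊆ -110,11--
E = {0-10, 1--1, 1-0-}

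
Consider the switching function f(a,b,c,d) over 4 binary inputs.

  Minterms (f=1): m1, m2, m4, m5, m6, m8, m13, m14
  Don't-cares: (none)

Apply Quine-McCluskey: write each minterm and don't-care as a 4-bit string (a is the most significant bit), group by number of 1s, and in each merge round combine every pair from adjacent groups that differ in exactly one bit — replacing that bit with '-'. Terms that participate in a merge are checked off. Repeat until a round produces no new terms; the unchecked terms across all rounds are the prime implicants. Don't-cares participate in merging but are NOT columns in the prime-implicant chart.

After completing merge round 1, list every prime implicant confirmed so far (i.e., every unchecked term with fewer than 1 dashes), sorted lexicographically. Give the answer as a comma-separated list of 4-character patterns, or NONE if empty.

1000

size-2^0 implicants → 0001(✓)  0010(✓)  0100(✓)  0101(✓)  0110(✓)  1000  1101(✓)  1110(✓)
size-2^1 implicants → -101  -110  0-01  0-10  01-0  010-
Unchecked terms (primes): -101, -110, 0-01, 0-10, 01-0, 010-, 1000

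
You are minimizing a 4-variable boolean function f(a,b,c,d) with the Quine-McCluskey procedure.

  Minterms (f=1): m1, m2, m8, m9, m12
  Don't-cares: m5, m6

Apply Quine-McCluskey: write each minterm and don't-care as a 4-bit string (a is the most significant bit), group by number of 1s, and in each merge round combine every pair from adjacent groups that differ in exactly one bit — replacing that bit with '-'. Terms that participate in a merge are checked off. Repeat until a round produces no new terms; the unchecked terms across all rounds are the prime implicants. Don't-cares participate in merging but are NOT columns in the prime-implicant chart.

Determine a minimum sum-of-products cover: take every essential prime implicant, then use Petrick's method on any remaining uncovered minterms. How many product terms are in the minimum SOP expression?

size-2^0 implicants → 0001(✓)  0010(✓)  0101(✓)  0110(✓)  1000(✓)  1001(✓)  1100(✓)
size-2^1 implicants → -001  0-01  0-10  1-00  100-
Unchecked terms (primes): -001, 0-01, 0-10, 1-00, 100-
Minterm coverage:
  m1 ⊆ -001,0-01
  m2 ⊆ 0-10 [E]
  m8 ⊆ 1-00,100-
  m9 ⊆ -001,100-
  m12 ⊆ 1-00 [E]
E = {0-10, 1-00}
Petrick residual → -001
Cover = b'c'd + a'cd' + ac'd'  |cover|=3

3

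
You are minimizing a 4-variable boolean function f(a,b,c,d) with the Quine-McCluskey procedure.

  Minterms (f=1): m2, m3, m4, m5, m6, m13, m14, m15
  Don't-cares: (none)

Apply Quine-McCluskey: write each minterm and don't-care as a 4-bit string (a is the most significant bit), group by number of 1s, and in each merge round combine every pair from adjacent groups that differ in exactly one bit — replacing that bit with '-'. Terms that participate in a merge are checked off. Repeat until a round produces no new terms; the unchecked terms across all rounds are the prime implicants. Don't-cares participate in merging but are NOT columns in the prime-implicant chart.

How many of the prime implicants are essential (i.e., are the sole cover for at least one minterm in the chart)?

Round 0: 0010✓ 0011✓ 0100✓ 0101✓ 0110✓ 1101✓ 1110✓ 1111✓
Round 1: -101 -110 0-10 001- 01-0 010- 11-1 111-
PIs = {-101, -110, 0-10, 001-, 01-0, 010-, 11-1, 111-}
Coverage chart:
  m2: 0-10,001-
  m3: 001- ←essential
  m4: 01-0,010-
  m5: -101,010-
  m6: -110,0-10,01-0
  m13: -101,11-1
  m14: -110,111-
  m15: 11-1,111-
Essential: 001-

1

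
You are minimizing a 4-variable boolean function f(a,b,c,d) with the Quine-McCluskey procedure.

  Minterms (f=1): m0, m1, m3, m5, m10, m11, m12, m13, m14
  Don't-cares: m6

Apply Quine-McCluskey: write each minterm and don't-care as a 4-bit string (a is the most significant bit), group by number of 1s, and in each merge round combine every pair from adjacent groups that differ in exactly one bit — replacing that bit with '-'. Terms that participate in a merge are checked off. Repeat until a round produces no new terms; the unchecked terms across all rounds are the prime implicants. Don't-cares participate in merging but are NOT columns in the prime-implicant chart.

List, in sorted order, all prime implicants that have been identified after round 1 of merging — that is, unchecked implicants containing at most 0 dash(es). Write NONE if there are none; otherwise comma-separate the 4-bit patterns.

Round 0: 0000✓ 0001✓ 0011✓ 0101✓ 0110✓ 1010✓ 1011✓ 1100✓ 1101✓ 1110✓
Round 1: -011 -101 -110 0-01 00-1 000- 1-10 101- 11-0 110-
PIs = {-011, -101, -110, 0-01, 00-1, 000-, 1-10, 101-, 11-0, 110-}

NONE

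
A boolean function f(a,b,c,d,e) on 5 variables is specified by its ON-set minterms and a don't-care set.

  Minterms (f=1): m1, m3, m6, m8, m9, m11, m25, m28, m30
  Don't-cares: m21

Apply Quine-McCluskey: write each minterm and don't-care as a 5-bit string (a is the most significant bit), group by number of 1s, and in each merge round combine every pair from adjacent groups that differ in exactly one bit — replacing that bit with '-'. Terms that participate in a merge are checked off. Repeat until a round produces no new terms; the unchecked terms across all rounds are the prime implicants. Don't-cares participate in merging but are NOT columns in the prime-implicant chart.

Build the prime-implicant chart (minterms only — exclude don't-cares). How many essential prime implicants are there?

5

size-2^0 implicants → 00001(✓)  00011(✓)  00110  01000(✓)  01001(✓)  01011(✓)  10101  11001(✓)  11100(✓)  11110(✓)
size-2^1 implicants → -1001  0-001(✓)  0-011(✓)  000-1(✓)  010-1(✓)  0100-  111-0
size-2^2 implicants → 0-0-1
Unchecked terms (primes): -1001, 0-0-1, 00110, 0100-, 10101, 111-0
Minterm coverage:
  m1 ⊆ 0-0-1 [E]
  m3 ⊆ 0-0-1 [E]
  m6 ⊆ 00110 [E]
  m8 ⊆ 0100- [E]
  m9 ⊆ -1001,0-0-1,0100-
  m11 ⊆ 0-0-1 [E]
  m25 ⊆ -1001 [E]
  m28 ⊆ 111-0 [E]
  m30 ⊆ 111-0 [E]
E = {-1001, 0-0-1, 00110, 0100-, 111-0}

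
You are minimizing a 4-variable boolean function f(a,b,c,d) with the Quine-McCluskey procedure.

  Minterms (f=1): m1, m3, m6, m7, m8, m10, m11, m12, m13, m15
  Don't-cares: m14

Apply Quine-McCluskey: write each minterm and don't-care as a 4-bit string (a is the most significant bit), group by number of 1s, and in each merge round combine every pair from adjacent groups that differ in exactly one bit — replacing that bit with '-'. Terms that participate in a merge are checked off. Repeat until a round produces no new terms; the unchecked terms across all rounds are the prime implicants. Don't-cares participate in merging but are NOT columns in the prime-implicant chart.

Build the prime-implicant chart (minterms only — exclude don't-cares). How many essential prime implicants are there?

[col 0] 0001*, 0011*, 0110*, 0111*, 1000*, 1010*, 1011*, 1100*, 1101*, 1110*, 1111*
[col 1] -011*, -110*, -111*, 0-11*, 00-1, 011-*, 1-00*, 1-10*, 1-11*, 10-0*, 101-*, 11-0*, 11-1*, 110-*, 111-*
[col 2] --11, -11-, 1--0, 1-1-, 11--
Prime implicants: --11, -11-, 00-1, 1--0, 1-1-, 11--
PI chart (minterm → PIs covering it):
  1 | 00-1  (sole → essential)
  3 | --11,00-1
  6 | -11-  (sole → essential)
  7 | --11,-11-
  8 | 1--0  (sole → essential)
  10 | 1--0,1-1-
  11 | --11,1-1-
  12 | 1--0,11--
  13 | 11--  (sole → essential)
  15 | --11,-11-,1-1-,11--
Essential prime implicants: -11-, 00-1, 1--0, 11--

4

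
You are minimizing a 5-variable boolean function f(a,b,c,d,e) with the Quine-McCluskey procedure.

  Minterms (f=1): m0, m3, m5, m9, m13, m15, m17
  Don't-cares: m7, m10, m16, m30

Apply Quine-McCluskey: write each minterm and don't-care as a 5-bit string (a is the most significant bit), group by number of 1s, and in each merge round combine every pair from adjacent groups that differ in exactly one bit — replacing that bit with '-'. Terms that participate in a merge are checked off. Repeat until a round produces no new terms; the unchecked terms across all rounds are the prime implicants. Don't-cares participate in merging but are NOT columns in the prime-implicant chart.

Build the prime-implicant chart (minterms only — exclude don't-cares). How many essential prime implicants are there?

[col 0] 00000*, 00011*, 00101*, 00111*, 01001*, 01010, 01101*, 01111*, 10000*, 10001*, 11110
[col 1] -0000, 0-101*, 0-111*, 00-11, 001-1*, 01-01, 011-1*, 1000-
[col 2] 0-1-1
Prime implicants: -0000, 0-1-1, 00-11, 01-01, 01010, 1000-, 11110
PI chart (minterm → PIs covering it):
  0 | -0000  (sole → essential)
  3 | 00-11  (sole → essential)
  5 | 0-1-1  (sole → essential)
  9 | 01-01  (sole → essential)
  13 | 0-1-1,01-01
  15 | 0-1-1  (sole → essential)
  17 | 1000-  (sole → essential)
Essential prime implicants: -0000, 0-1-1, 00-11, 01-01, 1000-

5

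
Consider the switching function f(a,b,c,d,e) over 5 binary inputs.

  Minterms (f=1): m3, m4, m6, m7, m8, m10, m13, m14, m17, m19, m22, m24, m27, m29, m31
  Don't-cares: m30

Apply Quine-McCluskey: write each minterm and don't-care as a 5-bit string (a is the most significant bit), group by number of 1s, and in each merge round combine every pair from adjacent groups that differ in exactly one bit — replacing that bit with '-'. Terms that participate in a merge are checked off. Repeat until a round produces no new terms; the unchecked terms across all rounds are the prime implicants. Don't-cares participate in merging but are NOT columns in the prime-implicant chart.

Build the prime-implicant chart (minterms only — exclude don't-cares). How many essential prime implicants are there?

Round 0: 00011✓ 00100✓ 00110✓ 00111✓ 01000✓ 01010✓ 01101✓ 01110✓ 10001✓ 10011✓ 10110✓ 11000✓ 11011✓ 11101✓ 11110✓ 11111✓
Round 1: -0011 -0110✓ -1000 -1101 -1110✓ 0-110✓ 00-11 001-0 0011- 01-10 010-0 1-011 1-110✓ 100-1 11-11 111-1 1111-
Round 2: --110
PIs = {--110, -0011, -1000, -1101, 00-11, 001-0, 0011-, 01-10, 010-0, 1-011, 100-1, 11-11, 111-1, 1111-}
Coverage chart:
  m3: -0011,00-11
  m4: 001-0 ←essential
  m6: --110,001-0,0011-
  m7: 00-11,0011-
  m8: -1000,010-0
  m10: 01-10,010-0
  m13: -1101 ←essential
  m14: --110,01-10
  m17: 100-1 ←essential
  m19: -0011,1-011,100-1
  m22: --110 ←essential
  m24: -1000 ←essential
  m27: 1-011,11-11
  m29: -1101,111-1
  m31: 11-11,111-1,1111-
Essential: --110, -1000, -1101, 001-0, 100-1

5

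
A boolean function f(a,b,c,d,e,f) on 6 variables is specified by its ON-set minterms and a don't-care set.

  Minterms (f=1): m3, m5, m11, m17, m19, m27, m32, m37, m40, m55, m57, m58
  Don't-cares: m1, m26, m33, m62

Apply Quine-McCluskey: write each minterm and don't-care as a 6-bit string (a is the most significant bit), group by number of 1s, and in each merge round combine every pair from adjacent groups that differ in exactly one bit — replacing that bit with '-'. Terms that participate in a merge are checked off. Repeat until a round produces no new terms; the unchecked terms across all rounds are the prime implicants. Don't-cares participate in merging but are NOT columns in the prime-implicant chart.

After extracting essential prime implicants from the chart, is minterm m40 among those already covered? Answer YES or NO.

YES

[col 0] 000001*, 000011*, 000101*, 001011*, 010001*, 010011*, 011010*, 011011*, 100000*, 100001*, 100101*, 101000*, 110111, 111001, 111010*, 111110*
[col 1] -00001*, -00101*, -11010, 0-0001*, 0-0011*, 0-1011*, 00-011*, 000-01*, 0000-1*, 01-011*, 0100-1*, 01101-, 10-000, 100-01*, 10000-, 111-10
[col 2] -00-01, 0--011, 0-00-1
Prime implicants: -00-01, -11010, 0--011, 0-00-1, 01101-, 10-000, 10000-, 110111, 111-10, 111001
PI chart (minterm → PIs covering it):
  3 | 0--011,0-00-1
  5 | -00-01  (sole → essential)
  11 | 0--011  (sole → essential)
  17 | 0-00-1  (sole → essential)
  19 | 0--011,0-00-1
  27 | 0--011,01101-
  32 | 10-000,10000-
  37 | -00-01  (sole → essential)
  40 | 10-000  (sole → essential)
  55 | 110111  (sole → essential)
  57 | 111001  (sole → essential)
  58 | -11010,111-10
Essential prime implicants: -00-01, 0--011, 0-00-1, 10-000, 110111, 111001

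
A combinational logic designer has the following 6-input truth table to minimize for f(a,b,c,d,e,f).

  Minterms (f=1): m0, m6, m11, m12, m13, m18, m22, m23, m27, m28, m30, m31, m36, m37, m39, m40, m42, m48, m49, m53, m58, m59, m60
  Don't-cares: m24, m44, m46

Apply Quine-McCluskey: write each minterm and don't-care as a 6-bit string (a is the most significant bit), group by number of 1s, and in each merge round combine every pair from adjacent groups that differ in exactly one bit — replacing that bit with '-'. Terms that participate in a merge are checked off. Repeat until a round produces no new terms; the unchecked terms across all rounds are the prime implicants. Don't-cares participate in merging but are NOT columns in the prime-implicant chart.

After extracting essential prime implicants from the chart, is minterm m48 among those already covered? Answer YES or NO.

[col 0] 000000, 000110*, 001011*, 001100*, 001101*, 010010*, 010110*, 010111*, 011000*, 011011*, 011100*, 011110*, 011111*, 100100*, 100101*, 100111*, 101000*, 101010*, 101100*, 101110*, 110000*, 110001*, 110101*, 111010*, 111011*, 111100*
[col 1] -01100*, -11011, -11100*, 0-0110, 0-1011, 0-1100*, 00110-, 01-110*, 01-111*, 010-10, 01011-*, 011-00, 011-11, 0111-0, 01111-*, 1-0101, 1-1010, 1-1100*, 10-100, 1001-1, 10010-, 101-00*, 101-10*, 1010-0*, 1011-0*, 110-01, 11000-, 11101-
[col 2] --1100, 01-11-, 101--0
Prime implicants: --1100, -11011, 0-0110, 0-1011, 000000, 00110-, 01-11-, 010-10, 011-00, 011-11, 0111-0, 1-0101, 1-1010, 10-100, 1001-1, 10010-, 101--0, 110-01, 11000-, 11101-
PI chart (minterm → PIs covering it):
  0 | 000000  (sole → essential)
  6 | 0-0110  (sole → essential)
  11 | 0-1011  (sole → essential)
  12 | --1100,00110-
  13 | 00110-  (sole → essential)
  18 | 010-10  (sole → essential)
  22 | 0-0110,01-11-,010-10
  23 | 01-11-  (sole → essential)
  27 | -11011,0-1011,011-11
  28 | --1100,011-00,0111-0
  30 | 01-11-,0111-0
  31 | 01-11-,011-11
  36 | 10-100,10010-
  37 | 1-0101,1001-1,10010-
  39 | 1001-1  (sole → essential)
  40 | 101--0  (sole → essential)
  42 | 1-1010,101--0
  48 | 11000-  (sole → essential)
  49 | 110-01,11000-
  53 | 1-0101,110-01
  58 | 1-1010,11101-
  59 | -11011,11101-
  60 | --1100  (sole → essential)
Essential prime implicants: --1100, 0-0110, 0-1011, 000000, 00110-, 01-11-, 010-10, 1001-1, 101--0, 11000-

YES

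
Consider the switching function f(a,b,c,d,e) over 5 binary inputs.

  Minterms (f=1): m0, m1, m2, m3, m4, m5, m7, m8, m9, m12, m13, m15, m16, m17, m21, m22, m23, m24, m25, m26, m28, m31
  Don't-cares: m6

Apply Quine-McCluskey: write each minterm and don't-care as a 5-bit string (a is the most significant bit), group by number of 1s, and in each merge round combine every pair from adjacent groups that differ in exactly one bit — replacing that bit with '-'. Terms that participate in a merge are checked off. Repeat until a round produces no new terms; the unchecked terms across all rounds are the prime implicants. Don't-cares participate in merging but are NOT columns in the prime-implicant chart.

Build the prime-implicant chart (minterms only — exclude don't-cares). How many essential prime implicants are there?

[col 0] 00000*, 00001*, 00010*, 00011*, 00100*, 00101*, 00110*, 00111*, 01000*, 01001*, 01100*, 01101*, 01111*, 10000*, 10001*, 10101*, 10110*, 10111*, 11000*, 11001*, 11010*, 11100*, 11111*
[col 1] -0000*, -0001*, -0101*, -0110*, -0111*, -1000*, -1001*, -1100*, -1111*, 0-000*, 0-001*, 0-100*, 0-101*, 0-111*, 00-00*, 00-01*, 00-10*, 00-11*, 000-0*, 000-1*, 0000-*, 0001-*, 001-0*, 001-1*, 0010-*, 0011-*, 01-00*, 01-01*, 0100-*, 011-1*, 0110-*, 1-000*, 1-001*, 1-111*, 10-01*, 1000-*, 101-1*, 1011-*, 11-00*, 110-0, 1100-*
[col 2] --000*, --001*, --111, -0-01, -000-*, -01-1, -011-, -1-00, -100-*, 0--00*, 0--01*, 0-00-*, 0-1-1, 0-10-*, 00--0*, 00--1*, 00-0-*, 00-1-*, 000--*, 001--*, 01-0-*, 1-00-*
[col 3] --00-, 0--0-, 00---
Prime implicants: --00-, --111, -0-01, -01-1, -011-, -1-00, 0--0-, 0-1-1, 00---, 110-0
PI chart (minterm → PIs covering it):
  0 | --00-,0--0-,00---
  1 | --00-,-0-01,0--0-,00---
  2 | 00---  (sole → essential)
  3 | 00---  (sole → essential)
  4 | 0--0-,00---
  5 | -0-01,-01-1,0--0-,0-1-1,00---
  7 | --111,-01-1,-011-,0-1-1,00---
  8 | --00-,-1-00,0--0-
  9 | --00-,0--0-
  12 | -1-00,0--0-
  13 | 0--0-,0-1-1
  15 | --111,0-1-1
  16 | --00-  (sole → essential)
  17 | --00-,-0-01
  21 | -0-01,-01-1
  22 | -011-  (sole → essential)
  23 | --111,-01-1,-011-
  24 | --00-,-1-00,110-0
  25 | --00-  (sole → essential)
  26 | 110-0  (sole → essential)
  28 | -1-00  (sole → essential)
  31 | --111  (sole → essential)
Essential prime implicants: --00-, --111, -011-, -1-00, 00---, 110-0

6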